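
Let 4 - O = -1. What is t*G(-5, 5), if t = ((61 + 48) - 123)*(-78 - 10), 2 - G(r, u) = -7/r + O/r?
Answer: 9856/5 ≈ 1971.2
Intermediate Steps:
O = 5 (O = 4 - 1*(-1) = 4 + 1 = 5)
G(r, u) = 2 + 2/r (G(r, u) = 2 - (-7/r + 5/r) = 2 - (-2)/r = 2 + 2/r)
t = 1232 (t = (109 - 123)*(-88) = -14*(-88) = 1232)
t*G(-5, 5) = 1232*(2 + 2/(-5)) = 1232*(2 + 2*(-⅕)) = 1232*(2 - ⅖) = 1232*(8/5) = 9856/5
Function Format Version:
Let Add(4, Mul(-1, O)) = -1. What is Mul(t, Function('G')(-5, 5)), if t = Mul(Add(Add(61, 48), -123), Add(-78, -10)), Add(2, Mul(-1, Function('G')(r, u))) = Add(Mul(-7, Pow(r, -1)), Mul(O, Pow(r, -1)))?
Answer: Rational(9856, 5) ≈ 1971.2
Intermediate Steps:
O = 5 (O = Add(4, Mul(-1, -1)) = Add(4, 1) = 5)
Function('G')(r, u) = Add(2, Mul(2, Pow(r, -1))) (Function('G')(r, u) = Add(2, Mul(-1, Add(Mul(-7, Pow(r, -1)), Mul(5, Pow(r, -1))))) = Add(2, Mul(-1, Mul(-2, Pow(r, -1)))) = Add(2, Mul(2, Pow(r, -1))))
t = 1232 (t = Mul(Add(109, -123), -88) = Mul(-14, -88) = 1232)
Mul(t, Function('G')(-5, 5)) = Mul(1232, Add(2, Mul(2, Pow(-5, -1)))) = Mul(1232, Add(2, Mul(2, Rational(-1, 5)))) = Mul(1232, Add(2, Rational(-2, 5))) = Mul(1232, Rational(8, 5)) = Rational(9856, 5)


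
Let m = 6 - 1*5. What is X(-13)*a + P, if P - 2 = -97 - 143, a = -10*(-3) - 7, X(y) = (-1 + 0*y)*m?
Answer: -261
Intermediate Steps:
m = 1 (m = 6 - 5 = 1)
X(y) = -1 (X(y) = (-1 + 0*y)*1 = (-1 + 0)*1 = -1*1 = -1)
a = 23 (a = 30 - 7 = 23)
P = -238 (P = 2 + (-97 - 143) = 2 - 240 = -238)
X(-13)*a + P = -1*23 - 238 = -23 - 238 = -261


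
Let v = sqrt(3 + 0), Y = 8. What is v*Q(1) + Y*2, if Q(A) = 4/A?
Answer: 16 + 4*sqrt(3) ≈ 22.928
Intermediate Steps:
v = sqrt(3) ≈ 1.7320
v*Q(1) + Y*2 = sqrt(3)*(4/1) + 8*2 = sqrt(3)*(4*1) + 16 = sqrt(3)*4 + 16 = 4*sqrt(3) + 16 = 16 + 4*sqrt(3)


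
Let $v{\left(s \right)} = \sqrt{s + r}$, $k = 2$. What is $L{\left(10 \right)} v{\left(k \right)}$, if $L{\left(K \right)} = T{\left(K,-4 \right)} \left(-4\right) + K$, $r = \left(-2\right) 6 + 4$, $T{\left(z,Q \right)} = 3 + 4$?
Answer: $- 18 i \sqrt{6} \approx - 44.091 i$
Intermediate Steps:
$T{\left(z,Q \right)} = 7$
$r = -8$ ($r = -12 + 4 = -8$)
$L{\left(K \right)} = -28 + K$ ($L{\left(K \right)} = 7 \left(-4\right) + K = -28 + K$)
$v{\left(s \right)} = \sqrt{-8 + s}$ ($v{\left(s \right)} = \sqrt{s - 8} = \sqrt{-8 + s}$)
$L{\left(10 \right)} v{\left(k \right)} = \left(-28 + 10\right) \sqrt{-8 + 2} = - 18 \sqrt{-6} = - 18 i \sqrt{6}$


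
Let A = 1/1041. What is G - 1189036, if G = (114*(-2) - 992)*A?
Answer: -1237787696/1041 ≈ -1.1890e+6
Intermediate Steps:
A = 1/1041 ≈ 0.00096061
G = -1220/1041 (G = (114*(-2) - 992)*(1/1041) = (-228 - 992)*(1/1041) = -1220*1/1041 = -1220/1041 ≈ -1.1719)
G - 1189036 = -1220/1041 - 1189036 = -1237787696/1041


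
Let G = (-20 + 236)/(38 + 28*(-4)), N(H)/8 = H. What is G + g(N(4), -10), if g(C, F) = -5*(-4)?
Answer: 632/37 ≈ 17.081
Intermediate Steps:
N(H) = 8*H
g(C, F) = 20
G = -108/37 (G = 216/(38 - 112) = 216/(-74) = 216*(-1/74) = -108/37 ≈ -2.9189)
G + g(N(4), -10) = -108/37 + 20 = 632/37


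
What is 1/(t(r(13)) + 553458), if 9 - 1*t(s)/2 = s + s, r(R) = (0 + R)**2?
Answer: 1/552800 ≈ 1.8090e-6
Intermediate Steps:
r(R) = R**2
t(s) = 18 - 4*s (t(s) = 18 - 2*(s + s) = 18 - 4*s)
1/(t(r(13)) + 553458) = 1/((18 - 4*13**2) + 553458) = 1/((18 - 4*169) + 553458) = 1/((18 - 676) + 553458) = 1/(-658 + 553458) = 1/552800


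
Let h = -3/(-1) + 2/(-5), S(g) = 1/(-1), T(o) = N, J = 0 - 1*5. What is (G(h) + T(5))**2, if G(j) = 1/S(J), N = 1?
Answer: 0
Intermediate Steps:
J = -5 (J = 0 - 5 = -5)
T(o) = 1
S(g) = -1
h = 13/5 (h = -3*(-1) + 2*(-1/5) = 3 - 2/5 = 13/5 ≈ 2.6000)
G(j) = -1 (G(j) = 1/(-1) = -1)
(G(h) + T(5))**2 = (-1 + 1)**2 = 0**2 = 0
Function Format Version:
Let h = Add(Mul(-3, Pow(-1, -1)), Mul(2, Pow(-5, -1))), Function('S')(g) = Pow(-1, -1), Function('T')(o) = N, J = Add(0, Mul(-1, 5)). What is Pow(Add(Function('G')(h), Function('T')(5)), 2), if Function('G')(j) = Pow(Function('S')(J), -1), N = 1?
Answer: 0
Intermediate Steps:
J = -5 (J = Add(0, -5) = -5)
Function('T')(o) = 1
Function('S')(g) = -1
h = Rational(13, 5) (h = Add(Mul(-3, -1), Mul(2, Rational(-1, 5))) = Add(3, Rational(-2, 5)) = Rational(13, 5) ≈ 2.6000)
Function('G')(j) = -1 (Function('G')(j) = Pow(-1, -1) = -1)
Pow(Add(Function('G')(h), Function('T')(5)), 2) = Pow(Add(-1, 1), 2) = Pow(0, 2) = 0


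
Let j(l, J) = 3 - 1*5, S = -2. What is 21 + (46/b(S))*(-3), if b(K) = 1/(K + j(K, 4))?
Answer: 573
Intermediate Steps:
j(l, J) = -2 (j(l, J) = 3 - 5 = -2)
b(K) = 1/(-2 + K) (b(K) = 1/(K - 2) = 1/(-2 + K))
21 + (46/b(S))*(-3) = 21 + (46/(1/(-2 - 2)))*(-3) = 21 + (46/(1/(-4)))*(-3) = 21 + (46/(-1/4))*(-3) = 21 + (46*(-4))*(-3) = 21 - 184*(-3) = 21 + 552 = 573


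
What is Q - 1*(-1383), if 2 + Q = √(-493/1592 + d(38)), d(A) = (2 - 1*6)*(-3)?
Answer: 1381 + √7407178/796 ≈ 1384.4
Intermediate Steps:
d(A) = 12 (d(A) = (2 - 6)*(-3) = -4*(-3) = 12)
Q = -2 + √7407178/796 (Q = -2 + √(-493/1592 + 12) = -2 + √(18611/1592) = -2 + √7407178/796 ≈ 1.4191)
Q - 1*(-1383) = (-2 + √7407178/796) - 1*(-1383) = (-2 + √7407178/796) + 1383 = 1381 + √7407178/796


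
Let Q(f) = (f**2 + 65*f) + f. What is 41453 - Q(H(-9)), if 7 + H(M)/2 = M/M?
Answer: 42101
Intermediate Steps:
H(M) = -12 (H(M) = -14 + 2*(M/M) = -14 + 2*1 = -14 + 2 = -12)
Q(f) = f**2 + 66*f
41453 - Q(H(-9)) = 41453 - (-12)*(66 - 12) = 41453 - (-12)*54 = 41453 - 1*(-648) = 41453 + 648 = 42101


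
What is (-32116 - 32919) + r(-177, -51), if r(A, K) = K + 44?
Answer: -65042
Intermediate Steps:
r(A, K) = 44 + K
(-32116 - 32919) + r(-177, -51) = (-32116 - 32919) + (44 - 51) = -65035 - 7 = -65042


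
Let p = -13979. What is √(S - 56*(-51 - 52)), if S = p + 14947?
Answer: 4*√421 ≈ 82.073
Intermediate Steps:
S = 968 (S = -13979 + 14947 = 968)
√(S - 56*(-51 - 52)) = √(968 - 56*(-51 - 52)) = √(968 - 56*(-103)) = √(968 + 5768) = √6736 = 4*√421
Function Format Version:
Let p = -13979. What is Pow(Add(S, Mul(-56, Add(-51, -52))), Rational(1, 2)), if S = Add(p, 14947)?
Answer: Mul(4, Pow(421, Rational(1, 2))) ≈ 82.073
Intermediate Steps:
S = 968 (S = Add(-13979, 14947) = 968)
Pow(Add(S, Mul(-56, Add(-51, -52))), Rational(1, 2)) = Pow(Add(968, Mul(-56, Add(-51, -52))), Rational(1, 2)) = Pow(Add(968, Mul(-56, -103)), Rational(1, 2)) = Pow(Add(968, 5768), Rational(1, 2)) = Pow(6736, Rational(1, 2)) = Mul(4, Pow(421, Rational(1, 2)))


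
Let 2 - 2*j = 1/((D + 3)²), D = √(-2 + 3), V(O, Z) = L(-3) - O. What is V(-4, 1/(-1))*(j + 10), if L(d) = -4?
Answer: 0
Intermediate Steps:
V(O, Z) = -4 - O
D = 1 (D = √1 = 1)
j = 31/32 (j = 1 - 1/(2*(1 + 3)²) = 1 - 1/(2*(4²)) = 1 - ½/16 = 1 - ½*1/16 = 1 - 1/32 = 31/32 ≈ 0.96875)
V(-4, 1/(-1))*(j + 10) = (-4 - 1*(-4))*(31/32 + 10) = (-4 + 4)*(351/32) = 0*(351/32) = 0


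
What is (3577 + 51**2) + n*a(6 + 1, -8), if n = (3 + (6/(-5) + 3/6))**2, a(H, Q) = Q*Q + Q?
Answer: 161856/25 ≈ 6474.2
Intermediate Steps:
a(H, Q) = Q + Q**2 (a(H, Q) = Q**2 + Q = Q + Q**2)
n = 529/100 (n = (3 + (6*(-1/5) + 3*(1/6)))**2 = (3 + (-6/5 + 1/2))**2 = (3 - 7/10)**2 = (23/10)**2 = 529/100 ≈ 5.2900)
(3577 + 51**2) + n*a(6 + 1, -8) = (3577 + 51**2) + 529*(-8*(1 - 8))/100 = (3577 + 2601) + 529*(-8*(-7))/100 = 6178 + (529/100)*56 = 6178 + 7406/25 = 161856/25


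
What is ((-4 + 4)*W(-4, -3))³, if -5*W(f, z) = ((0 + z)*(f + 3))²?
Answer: 0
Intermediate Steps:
W(f, z) = -z²*(3 + f)²/5 (W(f, z) = -(0 + z)²*(f + 3)²/5 = -z²*(3 + f)²/5)
((-4 + 4)*W(-4, -3))³ = ((-4 + 4)*(-⅕*(-3)²*(3 - 4)²))³ = (0*(-⅕*9*(-1)²))³ = (0*(-⅕*9*1))³ = (0*(-9/5))³ = 0³ = 0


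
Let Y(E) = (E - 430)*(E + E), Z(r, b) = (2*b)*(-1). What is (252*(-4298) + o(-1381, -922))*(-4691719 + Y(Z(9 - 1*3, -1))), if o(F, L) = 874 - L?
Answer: 5075006940300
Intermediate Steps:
Z(r, b) = -2*b
Y(E) = 2*E*(-430 + E) (Y(E) = (-430 + E)*(2*E) = 2*E*(-430 + E))
(252*(-4298) + o(-1381, -922))*(-4691719 + Y(Z(9 - 1*3, -1))) = (252*(-4298) + (874 - 1*(-922)))*(-4691719 + 2*(-2*(-1))*(-430 - 2*(-1))) = (-1083096 + (874 + 922))*(-4691719 + 2*2*(-430 + 2)) = (-1083096 + 1796)*(-4691719 + 2*2*(-428)) = -1081300*(-4691719 - 1712) = -1081300*(-4693431) = 5075006940300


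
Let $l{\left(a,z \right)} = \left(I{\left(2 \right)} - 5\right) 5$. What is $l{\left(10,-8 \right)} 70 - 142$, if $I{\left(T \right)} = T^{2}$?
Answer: $-492$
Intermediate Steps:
$l{\left(a,z \right)} = -5$ ($l{\left(a,z \right)} = \left(2^{2} - 5\right) 5 = \left(4 - 5\right) 5 = \left(-1\right) 5 = -5$)
$l{\left(10,-8 \right)} 70 - 142 = \left(-5\right) 70 - 142 = -350 - 142 = -492$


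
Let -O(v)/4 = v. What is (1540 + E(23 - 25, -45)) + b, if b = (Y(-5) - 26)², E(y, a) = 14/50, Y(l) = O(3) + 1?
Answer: 72732/25 ≈ 2909.3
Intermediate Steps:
O(v) = -4*v
Y(l) = -11 (Y(l) = -4*3 + 1 = -12 + 1 = -11)
E(y, a) = 7/25 (E(y, a) = 14*(1/50) = 7/25)
b = 1369 (b = (-11 - 26)² = (-37)² = 1369)
(1540 + E(23 - 25, -45)) + b = (1540 + 7/25) + 1369 = 38507/25 + 1369 = 72732/25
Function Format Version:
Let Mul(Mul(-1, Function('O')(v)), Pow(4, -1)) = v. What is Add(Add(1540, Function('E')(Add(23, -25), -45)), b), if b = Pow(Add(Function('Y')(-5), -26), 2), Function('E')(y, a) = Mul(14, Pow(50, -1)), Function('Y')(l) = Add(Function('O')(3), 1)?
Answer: Rational(72732, 25) ≈ 2909.3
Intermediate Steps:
Function('O')(v) = Mul(-4, v)
Function('Y')(l) = -11 (Function('Y')(l) = Add(Mul(-4, 3), 1) = Add(-12, 1) = -11)
Function('E')(y, a) = Rational(7, 25) (Function('E')(y, a) = Mul(14, Rational(1, 50)) = Rational(7, 25))
b = 1369 (b = Pow(Add(-11, -26), 2) = Pow(-37, 2) = 1369)
Add(Add(1540, Function('E')(Add(23, -25), -45)), b) = Add(Add(1540, Rational(7, 25)), 1369) = Add(Rational(38507, 25), 1369) = Rational(72732, 25)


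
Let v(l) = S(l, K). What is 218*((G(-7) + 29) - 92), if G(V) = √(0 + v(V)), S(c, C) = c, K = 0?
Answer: -13734 + 218*I*√7 ≈ -13734.0 + 576.77*I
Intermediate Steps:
v(l) = l
G(V) = √V (G(V) = √(0 + V) = √V)
218*((G(-7) + 29) - 92) = 218*((√(-7) + 29) - 92) = 218*((I*√7 + 29) - 92) = 218*((29 + I*√7) - 92) = 218*(-63 + I*√7) = -13734 + 218*I*√7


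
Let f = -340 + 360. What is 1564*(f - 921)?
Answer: -1409164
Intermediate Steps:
f = 20
1564*(f - 921) = 1564*(20 - 921) = 1564*(-901) = -1409164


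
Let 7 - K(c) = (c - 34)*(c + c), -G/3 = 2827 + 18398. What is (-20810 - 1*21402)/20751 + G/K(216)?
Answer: -1997260879/1631381367 ≈ -1.2243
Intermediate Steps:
G = -63675 (G = -3*(2827 + 18398) = -3*21225 = -63675)
K(c) = 7 - 2*c*(-34 + c) (K(c) = 7 - (c - 34)*(c + c) = 7 - (-34 + c)*2*c = 7 - 2*c*(-34 + c))
(-20810 - 1*21402)/20751 + G/K(216) = (-20810 - 1*21402)/20751 - 63675/(7 - 2*216² + 68*216) = (-20810 - 21402)*(1/20751) - 63675/(7 - 2*46656 + 14688) = -42212*1/20751 - 63675/(7 - 93312 + 14688) = -42212/20751 - 63675/(-78617) = -42212/20751 - 63675*(-1/78617) = -42212/20751 + 63675/78617 = -1997260879/1631381367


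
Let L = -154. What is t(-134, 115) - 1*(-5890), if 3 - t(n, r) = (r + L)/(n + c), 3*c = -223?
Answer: 3683008/625 ≈ 5892.8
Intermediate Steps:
c = -223/3 (c = (1/3)*(-223) = -223/3 ≈ -74.333)
t(n, r) = 3 - (-154 + r)/(-223/3 + n) (t(n, r) = 3 - (r - 154)/(n - 223/3) = 3 - (-154 + r)/(-223/3 + n))
t(-134, 115) - 1*(-5890) = 3*(-69 - 1*115 + 3*(-134))/(-223 + 3*(-134)) - 1*(-5890) = 3*(-69 - 115 - 402)/(-223 - 402) + 5890 = 3*(-586)/(-625) + 5890 = 3*(-1/625)*(-586) + 5890 = 1758/625 + 5890 = 3683008/625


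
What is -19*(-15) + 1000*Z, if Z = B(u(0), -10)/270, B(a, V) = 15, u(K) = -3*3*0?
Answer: 3065/9 ≈ 340.56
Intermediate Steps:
u(K) = 0 (u(K) = -9*0 = 0)
Z = 1/18 (Z = 15/270 = 15*(1/270) = 1/18 ≈ 0.055556)
-19*(-15) + 1000*Z = -19*(-15) + 1000*(1/18) = 285 + 500/9 = 3065/9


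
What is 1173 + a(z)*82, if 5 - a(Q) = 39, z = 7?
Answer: -1615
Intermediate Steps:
a(Q) = -34 (a(Q) = 5 - 1*39 = 5 - 39 = -34)
1173 + a(z)*82 = 1173 - 34*82 = 1173 - 2788 = -1615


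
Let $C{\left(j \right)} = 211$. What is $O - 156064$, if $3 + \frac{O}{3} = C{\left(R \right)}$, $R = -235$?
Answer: $-155440$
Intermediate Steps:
$O = 624$ ($O = -9 + 3 \cdot 211 = -9 + 633 = 624$)
$O - 156064 = 624 - 156064 = -155440$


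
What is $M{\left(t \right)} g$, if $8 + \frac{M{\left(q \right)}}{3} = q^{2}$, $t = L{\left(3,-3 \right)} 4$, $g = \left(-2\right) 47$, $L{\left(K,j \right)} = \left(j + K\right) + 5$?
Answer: $-110544$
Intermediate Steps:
$L{\left(K,j \right)} = 5 + K + j$ ($L{\left(K,j \right)} = \left(K + j\right) + 5 = 5 + K + j$)
$g = -94$
$t = 20$ ($t = \left(5 + 3 - 3\right) 4 = 5 \cdot 4 = 20$)
$M{\left(q \right)} = -24 + 3 q^{2}$
$M{\left(t \right)} g = \left(-24 + 3 \cdot 20^{2}\right) \left(-94\right) = \left(-24 + 3 \cdot 400\right) \left(-94\right) = \left(-24 + 1200\right) \left(-94\right) = 1176 \left(-94\right) = -110544$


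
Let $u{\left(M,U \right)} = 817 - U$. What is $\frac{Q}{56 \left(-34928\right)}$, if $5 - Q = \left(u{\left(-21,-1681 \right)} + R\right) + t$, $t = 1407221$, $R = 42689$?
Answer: $\frac{24617}{33152} \approx 0.74255$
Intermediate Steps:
$Q = -1452403$ ($Q = 5 - \left(\left(\left(817 - -1681\right) + 42689\right) + 1407221\right) = 5 - \left(\left(\left(817 + 1681\right) + 42689\right) + 1407221\right) = 5 - \left(\left(2498 + 42689\right) + 1407221\right) = 5 - \left(45187 + 1407221\right) = 5 - 1452408 = -1452403$)
$\frac{Q}{56 \left(-34928\right)} = - \frac{1452403}{56 \left(-34928\right)} = - \frac{1452403}{-1955968} = \left(-1452403\right) \left(- \frac{1}{1955968}\right) = \frac{24617}{33152}$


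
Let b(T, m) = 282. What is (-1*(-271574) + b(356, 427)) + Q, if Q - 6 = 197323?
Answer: 469185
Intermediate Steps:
Q = 197329 (Q = 6 + 197323 = 197329)
(-1*(-271574) + b(356, 427)) + Q = (-1*(-271574) + 282) + 197329 = (271574 + 282) + 197329 = 271856 + 197329 = 469185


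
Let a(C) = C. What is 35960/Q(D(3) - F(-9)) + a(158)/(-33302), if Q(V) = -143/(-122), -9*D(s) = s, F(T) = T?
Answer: 73049923823/2381093 ≈ 30679.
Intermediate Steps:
D(s) = -s/9
Q(V) = 143/122 (Q(V) = -143*(-1/122) = 143/122)
35960/Q(D(3) - F(-9)) + a(158)/(-33302) = 35960/(143/122) + 158/(-33302) = 35960*(122/143) + 158*(-1/33302) = 4387120/143 - 79/16651 = 73049923823/2381093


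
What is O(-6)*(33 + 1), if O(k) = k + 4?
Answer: -68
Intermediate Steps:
O(k) = 4 + k
O(-6)*(33 + 1) = (4 - 6)*(33 + 1) = -2*34 = -68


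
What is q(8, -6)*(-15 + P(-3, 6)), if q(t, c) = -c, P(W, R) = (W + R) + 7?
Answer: -30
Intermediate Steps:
P(W, R) = 7 + R + W (P(W, R) = (R + W) + 7 = 7 + R + W)
q(8, -6)*(-15 + P(-3, 6)) = (-1*(-6))*(-15 + (7 + 6 - 3)) = 6*(-15 + 10) = 6*(-5) = -30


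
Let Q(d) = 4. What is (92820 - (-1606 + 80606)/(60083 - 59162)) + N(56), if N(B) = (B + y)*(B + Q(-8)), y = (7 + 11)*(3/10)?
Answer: 88801184/921 ≈ 96418.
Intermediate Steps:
y = 27/5 (y = 18*(3*(⅒)) = 18*(3/10) = 27/5 ≈ 5.4000)
N(B) = (4 + B)*(27/5 + B) (N(B) = (B + 27/5)*(B + 4) = (27/5 + B)*(4 + B) = (4 + B)*(27/5 + B))
(92820 - (-1606 + 80606)/(60083 - 59162)) + N(56) = (92820 - (-1606 + 80606)/(60083 - 59162)) + (108/5 + 56² + (47/5)*56) = (92820 - 79000/921) + (108/5 + 3136 + 2632/5) = (92820 - 79000/921) + 3684 = 85408220/921 + 3684 = 88801184/921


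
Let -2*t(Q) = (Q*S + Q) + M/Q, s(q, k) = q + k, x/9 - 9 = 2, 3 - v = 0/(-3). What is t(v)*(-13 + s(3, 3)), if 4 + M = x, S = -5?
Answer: 413/6 ≈ 68.833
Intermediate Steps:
v = 3 (v = 3 - 0/(-3) = 3 - 0*(-1)/3 = 3 - 1*0 = 3 + 0 = 3)
x = 99 (x = 81 + 9*2 = 81 + 18 = 99)
M = 95 (M = -4 + 99 = 95)
s(q, k) = k + q
t(Q) = 2*Q - 95/(2*Q) (t(Q) = -((Q*(-5) + Q) + 95/Q)/2 = -((-5*Q + Q) + 95/Q)/2 = -(-4*Q + 95/Q)/2 = 2*Q - 95/(2*Q))
t(v)*(-13 + s(3, 3)) = (2*3 - 95/2/3)*(-13 + (3 + 3)) = (6 - 95/2*1/3)*(-13 + 6) = (6 - 95/6)*(-7) = -59/6*(-7) = 413/6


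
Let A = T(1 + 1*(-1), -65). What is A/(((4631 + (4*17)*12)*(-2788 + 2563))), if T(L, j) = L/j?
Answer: 0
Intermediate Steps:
A = 0 (A = (1 + 1*(-1))/(-65) = (1 - 1)*(-1/65) = 0*(-1/65) = 0)
A/(((4631 + (4*17)*12)*(-2788 + 2563))) = 0/(((4631 + (4*17)*12)*(-2788 + 2563))) = 0/(((4631 + 68*12)*(-225))) = 0/(((4631 + 816)*(-225))) = 0/((5447*(-225))) = 0/(-1225575) = 0*(-1/1225575) = 0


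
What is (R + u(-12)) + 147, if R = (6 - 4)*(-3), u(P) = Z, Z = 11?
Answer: 152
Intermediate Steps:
u(P) = 11
R = -6 (R = 2*(-3) = -6)
(R + u(-12)) + 147 = (-6 + 11) + 147 = 5 + 147 = 152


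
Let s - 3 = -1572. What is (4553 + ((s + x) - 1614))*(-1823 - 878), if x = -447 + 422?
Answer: -3632845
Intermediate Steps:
s = -1569 (s = 3 - 1572 = -1569)
x = -25
(4553 + ((s + x) - 1614))*(-1823 - 878) = (4553 + ((-1569 - 25) - 1614))*(-1823 - 878) = (4553 + (-1594 - 1614))*(-2701) = (4553 - 3208)*(-2701) = 1345*(-2701) = -3632845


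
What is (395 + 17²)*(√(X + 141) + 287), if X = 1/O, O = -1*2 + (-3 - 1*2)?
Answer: 196308 + 684*√6902/7 ≈ 2.0443e+5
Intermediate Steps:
O = -7 (O = -2 + (-3 - 2) = -2 - 5 = -7)
X = -⅐ (X = 1/(-7) = -⅐ ≈ -0.14286)
(395 + 17²)*(√(X + 141) + 287) = (395 + 17²)*(√(-⅐ + 141) + 287) = (395 + 289)*(√(986/7) + 287) = 684*(√6902/7 + 287) = 684*(287 + √6902/7) = 196308 + 684*√6902/7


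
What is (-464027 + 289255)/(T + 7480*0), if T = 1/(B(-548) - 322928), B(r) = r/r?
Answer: 56438597644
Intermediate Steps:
B(r) = 1
T = -1/322927 (T = 1/(1 - 322928) = 1/(-322927) = -1/322927 ≈ -3.0967e-6)
(-464027 + 289255)/(T + 7480*0) = (-464027 + 289255)/(-1/322927 + 7480*0) = -174772/(-1/322927 + 0) = -174772/(-1/322927) = -174772*(-322927) = 56438597644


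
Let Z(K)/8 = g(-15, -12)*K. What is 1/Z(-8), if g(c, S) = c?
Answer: 1/960 ≈ 0.0010417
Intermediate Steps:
Z(K) = -120*K (Z(K) = 8*(-15*K) = -120*K)
1/Z(-8) = 1/(-120*(-8)) = 1/960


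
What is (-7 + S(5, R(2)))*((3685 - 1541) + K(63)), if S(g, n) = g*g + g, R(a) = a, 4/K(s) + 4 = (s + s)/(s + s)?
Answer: 147844/3 ≈ 49281.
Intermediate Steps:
K(s) = -4/3 (K(s) = 4/(-4 + (s + s)/(s + s)) = 4/(-4 + (2*s)/((2*s))) = 4/(-4 + (2*s)*(1/(2*s))) = 4/(-4 + 1) = 4/(-3) = 4*(-⅓) = -4/3)
S(g, n) = g + g² (S(g, n) = g² + g = g + g²)
(-7 + S(5, R(2)))*((3685 - 1541) + K(63)) = (-7 + 5*(1 + 5))*((3685 - 1541) - 4/3) = (-7 + 5*6)*(2144 - 4/3) = (-7 + 30)*(6428/3) = 23*(6428/3) = 147844/3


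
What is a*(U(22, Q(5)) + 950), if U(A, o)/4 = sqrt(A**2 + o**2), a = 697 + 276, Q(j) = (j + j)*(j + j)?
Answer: 924350 + 7784*sqrt(2621) ≈ 1.3229e+6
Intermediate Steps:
Q(j) = 4*j**2 (Q(j) = (2*j)*(2*j) = 4*j**2)
a = 973
U(A, o) = 4*sqrt(A**2 + o**2)
a*(U(22, Q(5)) + 950) = 973*(4*sqrt(22**2 + (4*5**2)**2) + 950) = 973*(4*sqrt(484 + (4*25)**2) + 950) = 973*(4*sqrt(484 + 100**2) + 950) = 973*(4*sqrt(484 + 10000) + 950) = 973*(4*sqrt(10484) + 950) = 973*(4*(2*sqrt(2621)) + 950) = 973*(8*sqrt(2621) + 950) = 973*(950 + 8*sqrt(2621)) = 924350 + 7784*sqrt(2621)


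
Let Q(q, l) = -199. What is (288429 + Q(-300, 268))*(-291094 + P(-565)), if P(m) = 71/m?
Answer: -9480932761926/113 ≈ -8.3902e+10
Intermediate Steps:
(288429 + Q(-300, 268))*(-291094 + P(-565)) = (288429 - 199)*(-291094 + 71/(-565)) = 288230*(-291094 + 71*(-1/565)) = 288230*(-291094 - 71/565) = 288230*(-164468181/565) = -9480932761926/113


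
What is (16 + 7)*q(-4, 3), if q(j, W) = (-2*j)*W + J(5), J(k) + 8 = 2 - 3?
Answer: 345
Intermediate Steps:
J(k) = -9 (J(k) = -8 + (2 - 3) = -8 - 1 = -9)
q(j, W) = -9 - 2*W*j (q(j, W) = (-2*j)*W - 9 = -2*W*j - 9 = -9 - 2*W*j)
(16 + 7)*q(-4, 3) = (16 + 7)*(-9 - 2*3*(-4)) = 23*(-9 + 24) = 23*15 = 345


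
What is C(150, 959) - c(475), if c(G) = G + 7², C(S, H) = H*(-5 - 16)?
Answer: -20663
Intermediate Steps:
C(S, H) = -21*H (C(S, H) = H*(-21) = -21*H)
c(G) = 49 + G (c(G) = G + 49 = 49 + G)
C(150, 959) - c(475) = -21*959 - (49 + 475) = -20139 - 1*524 = -20139 - 524 = -20663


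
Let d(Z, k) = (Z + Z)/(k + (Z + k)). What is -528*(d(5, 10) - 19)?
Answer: 49104/5 ≈ 9820.8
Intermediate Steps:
d(Z, k) = 2*Z/(Z + 2*k) (d(Z, k) = (2*Z)/(Z + 2*k) = 2*Z/(Z + 2*k))
-528*(d(5, 10) - 19) = -528*(2*5/(5 + 2*10) - 19) = -528*(2*5/(5 + 20) - 19) = -528*(2*5/25 - 19) = -528*(2*5*(1/25) - 19) = -528*(2/5 - 19) = -528*(-93/5) = 49104/5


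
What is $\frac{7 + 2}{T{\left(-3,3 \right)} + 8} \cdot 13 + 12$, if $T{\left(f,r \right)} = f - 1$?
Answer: $\frac{165}{4} \approx 41.25$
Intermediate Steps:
$T{\left(f,r \right)} = -1 + f$
$\frac{7 + 2}{T{\left(-3,3 \right)} + 8} \cdot 13 + 12 = \frac{7 + 2}{\left(-1 - 3\right) + 8} \cdot 13 + 12 = \frac{9}{-4 + 8} \cdot 13 + 12 = \frac{9}{4} \cdot 13 + 12 = \frac{117}{4} + 12 = \frac{165}{4}$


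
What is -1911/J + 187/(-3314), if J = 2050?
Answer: -1679101/1698425 ≈ -0.98862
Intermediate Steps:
-1911/J + 187/(-3314) = -1911/2050 + 187/(-3314) = -1911*1/2050 + 187*(-1/3314) = -1911/2050 - 187/3314 = -1679101/1698425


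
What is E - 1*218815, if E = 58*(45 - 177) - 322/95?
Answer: -21515067/95 ≈ -2.2647e+5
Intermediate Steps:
E = -727642/95 (E = 58*(-132) - 322*1/95 = -7656 - 322/95 = -727642/95 ≈ -7659.4)
E - 1*218815 = -727642/95 - 1*218815 = -727642/95 - 218815 = -21515067/95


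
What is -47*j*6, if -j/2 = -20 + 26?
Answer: 3384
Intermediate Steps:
j = -12 (j = -2*(-20 + 26) = -2*6 = -12)
-47*j*6 = -47*(-12)*6 = 564*6 = 3384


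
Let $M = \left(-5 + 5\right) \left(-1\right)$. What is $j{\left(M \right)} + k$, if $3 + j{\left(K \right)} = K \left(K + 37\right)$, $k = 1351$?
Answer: $1348$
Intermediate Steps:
$M = 0$ ($M = 0 \left(-1\right) = 0$)
$j{\left(K \right)} = -3 + K \left(37 + K\right)$ ($j{\left(K \right)} = -3 + K \left(K + 37\right) = -3 + K \left(37 + K\right)$)
$j{\left(M \right)} + k = \left(-3 + 0^{2} + 37 \cdot 0\right) + 1351 = \left(-3 + 0 + 0\right) + 1351 = -3 + 1351 = 1348$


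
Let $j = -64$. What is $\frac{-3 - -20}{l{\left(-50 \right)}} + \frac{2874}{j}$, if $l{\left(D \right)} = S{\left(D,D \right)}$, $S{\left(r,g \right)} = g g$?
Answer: $- \frac{897989}{20000} \approx -44.899$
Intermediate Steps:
$S{\left(r,g \right)} = g^{2}$
$l{\left(D \right)} = D^{2}$
$\frac{-3 - -20}{l{\left(-50 \right)}} + \frac{2874}{j} = \frac{-3 - -20}{\left(-50\right)^{2}} + \frac{2874}{-64} = \frac{-3 + 20}{2500} + 2874 \left(- \frac{1}{64}\right) = 17 \cdot \frac{1}{2500} - \frac{1437}{32} = \frac{17}{2500} - \frac{1437}{32} = - \frac{897989}{20000}$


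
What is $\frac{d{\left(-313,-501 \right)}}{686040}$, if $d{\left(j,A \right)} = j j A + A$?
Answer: $- \frac{1636099}{22868} \approx -71.545$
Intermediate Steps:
$d{\left(j,A \right)} = A + A j^{2}$ ($d{\left(j,A \right)} = j^{2} A + A = A j^{2} + A = A + A j^{2}$)
$\frac{d{\left(-313,-501 \right)}}{686040} = \frac{\left(-501\right) \left(1 + \left(-313\right)^{2}\right)}{686040} = - 501 \left(1 + 97969\right) \frac{1}{686040} = \left(-501\right) 97970 \cdot \frac{1}{686040} = \left(-49082970\right) \frac{1}{686040} = - \frac{1636099}{22868}$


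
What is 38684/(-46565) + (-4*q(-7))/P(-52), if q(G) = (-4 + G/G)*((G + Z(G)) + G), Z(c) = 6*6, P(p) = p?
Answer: -3576182/605345 ≈ -5.9077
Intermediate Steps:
Z(c) = 36
q(G) = -108 - 6*G (q(G) = (-4 + G/G)*((G + 36) + G) = (-4 + 1)*((36 + G) + G) = -3*(36 + 2*G) = -108 - 6*G)
38684/(-46565) + (-4*q(-7))/P(-52) = 38684/(-46565) - 4*(-108 - 6*(-7))/(-52) = 38684*(-1/46565) - 4*(-108 + 42)*(-1/52) = -38684/46565 - 4*(-66)*(-1/52) = -38684/46565 + 264*(-1/52) = -38684/46565 - 66/13 = -3576182/605345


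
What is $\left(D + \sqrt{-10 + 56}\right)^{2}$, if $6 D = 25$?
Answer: $\frac{2281}{36} + \frac{25 \sqrt{46}}{3} \approx 119.88$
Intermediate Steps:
$D = \frac{25}{6}$ ($D = \frac{1}{6} \cdot 25 = \frac{25}{6} \approx 4.1667$)
$\left(D + \sqrt{-10 + 56}\right)^{2} = \left(\frac{25}{6} + \sqrt{-10 + 56}\right)^{2} = \left(\frac{25}{6} + \sqrt{46}\right)^{2}$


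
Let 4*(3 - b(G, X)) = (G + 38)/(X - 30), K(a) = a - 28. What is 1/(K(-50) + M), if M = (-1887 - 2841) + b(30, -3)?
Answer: -33/158482 ≈ -0.00020823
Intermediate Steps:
K(a) = -28 + a
b(G, X) = 3 - (38 + G)/(4*(-30 + X)) (b(G, X) = 3 - (G + 38)/(4*(X - 30)) = 3 - (38 + G)/(4*(-30 + X)))
M = -155908/33 (M = (-1887 - 2841) + (-398 - 1*30 + 12*(-3))/(4*(-30 - 3)) = -4728 + (1/4)*(-398 - 30 - 36)/(-33) = -4728 + (1/4)*(-1/33)*(-464) = -4728 + 116/33 = -155908/33 ≈ -4724.5)
1/(K(-50) + M) = 1/((-28 - 50) - 155908/33) = 1/(-78 - 155908/33) = 1/(-158482/33) = -33/158482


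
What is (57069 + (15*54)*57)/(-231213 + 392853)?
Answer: 11471/17960 ≈ 0.63870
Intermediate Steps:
(57069 + (15*54)*57)/(-231213 + 392853) = (57069 + 810*57)/161640 = (57069 + 46170)*(1/161640) = 103239*(1/161640) = 11471/17960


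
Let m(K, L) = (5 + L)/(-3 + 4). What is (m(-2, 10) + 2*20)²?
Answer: 3025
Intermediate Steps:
m(K, L) = 5 + L (m(K, L) = (5 + L)/1 = (5 + L)*1 = 5 + L)
(m(-2, 10) + 2*20)² = ((5 + 10) + 2*20)² = (15 + 40)² = 55² = 3025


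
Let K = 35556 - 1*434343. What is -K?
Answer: 398787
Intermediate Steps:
K = -398787 (K = 35556 - 434343 = -398787)
-K = -1*(-398787) = 398787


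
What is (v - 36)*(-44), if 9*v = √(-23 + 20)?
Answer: 1584 - 44*I*√3/9 ≈ 1584.0 - 8.4678*I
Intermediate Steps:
v = I*√3/9 (v = √(-23 + 20)/9 = √(-3)/9 = (I*√3)/9 = I*√3/9 ≈ 0.19245*I)
(v - 36)*(-44) = (I*√3/9 - 36)*(-44) = (-36 + I*√3/9)*(-44) = 1584 - 44*I*√3/9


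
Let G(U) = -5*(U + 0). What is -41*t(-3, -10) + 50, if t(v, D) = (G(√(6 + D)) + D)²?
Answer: 50 - 8200*I ≈ 50.0 - 8200.0*I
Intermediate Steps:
G(U) = -5*U
t(v, D) = (D - 5*√(6 + D))² (t(v, D) = (-5*√(6 + D) + D)² = (D - 5*√(6 + D))²)
-41*t(-3, -10) + 50 = -41*(-10 - 5*√(6 - 10))² + 50 = -41*(-10 - 10*I)² + 50 = 50 - 41*(-10 - 10*I)²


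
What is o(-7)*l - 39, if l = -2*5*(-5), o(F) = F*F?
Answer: 2411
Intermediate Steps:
o(F) = F²
l = 50 (l = -10*(-5) = 50)
o(-7)*l - 39 = (-7)²*50 - 39 = 49*50 - 39 = 2450 - 39 = 2411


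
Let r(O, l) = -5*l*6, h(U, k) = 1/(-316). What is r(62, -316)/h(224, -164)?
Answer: -2995680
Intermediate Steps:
h(U, k) = -1/316
r(O, l) = -30*l
r(62, -316)/h(224, -164) = (-30*(-316))/(-1/316) = 9480*(-316) = -2995680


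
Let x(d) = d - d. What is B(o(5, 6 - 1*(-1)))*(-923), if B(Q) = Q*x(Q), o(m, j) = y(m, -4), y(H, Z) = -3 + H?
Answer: 0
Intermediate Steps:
o(m, j) = -3 + m
x(d) = 0
B(Q) = 0 (B(Q) = Q*0 = 0)
B(o(5, 6 - 1*(-1)))*(-923) = 0*(-923) = 0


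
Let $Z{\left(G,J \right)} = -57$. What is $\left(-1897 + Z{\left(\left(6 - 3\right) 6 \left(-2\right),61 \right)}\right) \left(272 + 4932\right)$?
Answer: $-10168616$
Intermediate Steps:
$\left(-1897 + Z{\left(\left(6 - 3\right) 6 \left(-2\right),61 \right)}\right) \left(272 + 4932\right) = \left(-1897 - 57\right) \left(272 + 4932\right) = \left(-1954\right) 5204 = -10168616$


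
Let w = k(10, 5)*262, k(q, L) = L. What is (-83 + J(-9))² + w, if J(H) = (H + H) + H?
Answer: 13410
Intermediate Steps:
J(H) = 3*H (J(H) = 2*H + H = 3*H)
w = 1310 (w = 5*262 = 1310)
(-83 + J(-9))² + w = (-83 + 3*(-9))² + 1310 = (-83 - 27)² + 1310 = (-110)² + 1310 = 12100 + 1310 = 13410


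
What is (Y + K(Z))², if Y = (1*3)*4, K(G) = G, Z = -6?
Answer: 36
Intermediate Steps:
Y = 12 (Y = 3*4 = 12)
(Y + K(Z))² = (12 - 6)² = 6² = 36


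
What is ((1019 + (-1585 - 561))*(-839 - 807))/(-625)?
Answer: -1855042/625 ≈ -2968.1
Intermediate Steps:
((1019 + (-1585 - 561))*(-839 - 807))/(-625) = ((1019 - 2146)*(-1646))*(-1/625) = -1127*(-1646)*(-1/625) = 1855042*(-1/625) = -1855042/625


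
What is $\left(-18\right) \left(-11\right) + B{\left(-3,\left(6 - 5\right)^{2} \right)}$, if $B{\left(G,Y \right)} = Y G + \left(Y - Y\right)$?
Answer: $195$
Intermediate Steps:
$B{\left(G,Y \right)} = G Y$ ($B{\left(G,Y \right)} = G Y + 0 = G Y$)
$\left(-18\right) \left(-11\right) + B{\left(-3,\left(6 - 5\right)^{2} \right)} = \left(-18\right) \left(-11\right) - 3 \left(6 - 5\right)^{2} = 198 - 3 \cdot 1^{2} = 198 - 3 = 195$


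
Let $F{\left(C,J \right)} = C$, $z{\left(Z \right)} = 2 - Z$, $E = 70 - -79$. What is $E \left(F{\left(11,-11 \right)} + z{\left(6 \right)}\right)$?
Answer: $1043$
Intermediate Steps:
$E = 149$ ($E = 70 + 79 = 149$)
$E \left(F{\left(11,-11 \right)} + z{\left(6 \right)}\right) = 149 \left(11 + \left(2 - 6\right)\right) = 149 \left(11 - 4\right) = 149 \cdot 7 = 1043$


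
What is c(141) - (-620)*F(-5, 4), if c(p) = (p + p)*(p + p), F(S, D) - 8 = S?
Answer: 81384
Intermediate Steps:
F(S, D) = 8 + S
c(p) = 4*p**2 (c(p) = (2*p)*(2*p) = 4*p**2)
c(141) - (-620)*F(-5, 4) = 4*141**2 - (-620)*(8 - 5) = 4*19881 - (-620)*3 = 79524 - 1*(-1860) = 79524 + 1860 = 81384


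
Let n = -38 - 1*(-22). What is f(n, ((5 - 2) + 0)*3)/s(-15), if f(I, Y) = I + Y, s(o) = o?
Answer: 7/15 ≈ 0.46667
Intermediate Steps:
n = -16 (n = -38 + 22 = -16)
f(n, ((5 - 2) + 0)*3)/s(-15) = (-16 + ((5 - 2) + 0)*3)/(-15) = (-16 + (3 + 0)*3)*(-1/15) = (-16 + 3*3)*(-1/15) = (-16 + 9)*(-1/15) = -7*(-1/15) = 7/15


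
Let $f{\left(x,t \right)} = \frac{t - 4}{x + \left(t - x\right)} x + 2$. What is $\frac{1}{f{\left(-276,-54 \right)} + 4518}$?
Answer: $\frac{9}{38012} \approx 0.00023677$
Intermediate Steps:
$f{\left(x,t \right)} = 2 + \frac{x \left(-4 + t\right)}{t}$ ($f{\left(x,t \right)} = \frac{-4 + t}{t} x + 2 = \frac{x \left(-4 + t\right)}{t} + 2 = 2 + \frac{x \left(-4 + t\right)}{t}$)
$\frac{1}{f{\left(-276,-54 \right)} + 4518} = \frac{1}{\left(2 - 276 - - \frac{1104}{-54}\right) + 4518} = \frac{1}{\left(2 - 276 - \left(-1104\right) \left(- \frac{1}{54}\right)\right) + 4518} = \frac{1}{\left(2 - 276 - \frac{184}{9}\right) + 4518} = \frac{1}{- \frac{2650}{9} + 4518} = \frac{1}{\frac{38012}{9}} = \frac{9}{38012}$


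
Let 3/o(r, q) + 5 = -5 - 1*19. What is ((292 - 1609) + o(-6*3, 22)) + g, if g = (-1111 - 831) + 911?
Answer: -68095/29 ≈ -2348.1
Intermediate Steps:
g = -1031 (g = -1942 + 911 = -1031)
o(r, q) = -3/29 (o(r, q) = 3/(-5 + (-5 - 1*19)) = 3/(-5 + (-5 - 19)) = 3/(-5 - 24) = 3/(-29) = 3*(-1/29) = -3/29)
((292 - 1609) + o(-6*3, 22)) + g = ((292 - 1609) - 3/29) - 1031 = (-1317 - 3/29) - 1031 = -38196/29 - 1031 = -68095/29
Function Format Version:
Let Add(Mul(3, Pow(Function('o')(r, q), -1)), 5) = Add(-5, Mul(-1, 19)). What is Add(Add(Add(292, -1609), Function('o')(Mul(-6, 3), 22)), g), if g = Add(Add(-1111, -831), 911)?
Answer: Rational(-68095, 29) ≈ -2348.1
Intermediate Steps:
g = -1031 (g = Add(-1942, 911) = -1031)
Function('o')(r, q) = Rational(-3, 29) (Function('o')(r, q) = Mul(3, Pow(Add(-5, Add(-5, Mul(-1, 19))), -1)) = Mul(3, Pow(Add(-5, Add(-5, -19)), -1)) = Mul(3, Pow(Add(-5, -24), -1)) = Mul(3, Pow(-29, -1)) = Mul(3, Rational(-1, 29)) = Rational(-3, 29))
Add(Add(Add(292, -1609), Function('o')(Mul(-6, 3), 22)), g) = Add(Add(Add(292, -1609), Rational(-3, 29)), -1031) = Add(Add(-1317, Rational(-3, 29)), -1031) = Add(Rational(-38196, 29), -1031) = Rational(-68095, 29)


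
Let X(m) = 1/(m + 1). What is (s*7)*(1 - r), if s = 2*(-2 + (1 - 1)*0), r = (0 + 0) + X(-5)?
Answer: -35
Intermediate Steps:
X(m) = 1/(1 + m)
r = -¼ (r = (0 + 0) + 1/(1 - 5) = 0 + 1/(-4) = 0 - ¼ = -¼ ≈ -0.25000)
s = -4 (s = 2*(-2 + 0*0) = 2*(-2 + 0) = 2*(-2) = -4)
(s*7)*(1 - r) = (-4*7)*(1 - 1*(-¼)) = -28*(1 + ¼) = -28*5/4 = -35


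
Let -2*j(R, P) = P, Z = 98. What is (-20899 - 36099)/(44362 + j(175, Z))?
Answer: -56998/44313 ≈ -1.2863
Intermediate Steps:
j(R, P) = -P/2
(-20899 - 36099)/(44362 + j(175, Z)) = (-20899 - 36099)/(44362 - ½*98) = -56998/(44362 - 49) = -56998/44313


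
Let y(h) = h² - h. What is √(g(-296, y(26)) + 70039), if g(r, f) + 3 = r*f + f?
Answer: I*√121714 ≈ 348.88*I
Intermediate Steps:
g(r, f) = -3 + f + f*r (g(r, f) = -3 + (r*f + f) = -3 + (f*r + f) = -3 + (f + f*r) = -3 + f + f*r)
√(g(-296, y(26)) + 70039) = √((-3 + 26*(-1 + 26) + (26*(-1 + 26))*(-296)) + 70039) = √((-3 + 26*25 + (26*25)*(-296)) + 70039) = √((-3 + 650 + 650*(-296)) + 70039) = √((-3 + 650 - 192400) + 70039) = √(-191753 + 70039) = √(-121714) = I*√121714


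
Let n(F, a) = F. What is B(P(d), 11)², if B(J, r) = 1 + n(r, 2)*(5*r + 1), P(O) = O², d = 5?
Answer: 380689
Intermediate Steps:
B(J, r) = 1 + r*(1 + 5*r) (B(J, r) = 1 + r*(5*r + 1) = 1 + r*(1 + 5*r))
B(P(d), 11)² = (1 + 11 + 5*11²)² = (1 + 11 + 5*121)² = (1 + 11 + 605)² = 617² = 380689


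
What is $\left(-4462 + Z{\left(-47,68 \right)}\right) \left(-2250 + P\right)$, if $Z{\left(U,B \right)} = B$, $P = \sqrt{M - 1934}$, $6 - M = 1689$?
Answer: $9886500 - 4394 i \sqrt{3617} \approx 9.8865 \cdot 10^{6} - 2.6426 \cdot 10^{5} i$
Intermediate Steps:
$M = -1683$ ($M = 6 - 1689 = -1683$)
$P = i \sqrt{3617}$ ($P = \sqrt{-1683 - 1934} = \sqrt{-3617} = i \sqrt{3617} \approx 60.141 i$)
$\left(-4462 + Z{\left(-47,68 \right)}\right) \left(-2250 + P\right) = \left(-4462 + 68\right) \left(-2250 + i \sqrt{3617}\right) = - 4394 \left(-2250 + i \sqrt{3617}\right) = 9886500 - 4394 i \sqrt{3617}$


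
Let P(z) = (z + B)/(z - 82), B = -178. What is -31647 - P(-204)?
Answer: -4525712/143 ≈ -31648.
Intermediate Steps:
P(z) = (-178 + z)/(-82 + z) (P(z) = (z - 178)/(z - 82) = (-178 + z)/(-82 + z))
-31647 - P(-204) = -31647 - (-178 - 204)/(-82 - 204) = -31647 - (-382)/(-286) = -31647 - (-1)*(-382)/286 = -31647 - 1*191/143 = -31647 - 191/143 = -4525712/143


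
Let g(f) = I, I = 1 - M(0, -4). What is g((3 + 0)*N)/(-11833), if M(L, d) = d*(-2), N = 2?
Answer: 7/11833 ≈ 0.00059157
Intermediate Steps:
M(L, d) = -2*d
I = -7 (I = 1 - (-2)*(-4) = 1 - 1*8 = 1 - 8 = -7)
g(f) = -7
g((3 + 0)*N)/(-11833) = -7/(-11833) = -7*(-1/11833) = 7/11833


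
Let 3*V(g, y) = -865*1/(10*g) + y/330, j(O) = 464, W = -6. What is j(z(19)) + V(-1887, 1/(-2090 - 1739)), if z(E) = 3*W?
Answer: 61465438337/132464255 ≈ 464.02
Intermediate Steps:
z(E) = -18 (z(E) = 3*(-6) = -18)
V(g, y) = -173/(6*g) + y/990 (V(g, y) = (-865*1/(10*g) + y/330)/3 = (-865*1/(10*g) + y*(1/330))/3 = (-173/(2*g) + y/330)/3 = -173/(6*g) + y/990)
j(z(19)) + V(-1887, 1/(-2090 - 1739)) = 464 + (1/990)*(-28545 - 1887/(-2090 - 1739))/(-1887) = 464 + (1/990)*(-1/1887)*(-28545 - 1887/(-3829)) = 464 + (1/990)*(-1/1887)*(-28545 - 1887*(-1/3829)) = 464 + (1/990)*(-1/1887)*(-28545 + 1887/3829) = 464 + (1/990)*(-1/1887)*(-109296918/3829) = 464 + 2024017/132464255 = 61465438337/132464255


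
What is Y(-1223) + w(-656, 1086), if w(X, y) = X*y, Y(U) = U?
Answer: -713639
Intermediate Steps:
Y(-1223) + w(-656, 1086) = -1223 - 656*1086 = -1223 - 712416 = -713639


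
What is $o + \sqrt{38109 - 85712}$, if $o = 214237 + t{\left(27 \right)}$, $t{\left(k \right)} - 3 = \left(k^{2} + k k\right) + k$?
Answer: $215725 + i \sqrt{47603} \approx 2.1573 \cdot 10^{5} + 218.18 i$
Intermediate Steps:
$t{\left(k \right)} = 3 + k + 2 k^{2}$ ($t{\left(k \right)} = 3 + \left(\left(k^{2} + k k\right) + k\right) = 3 + \left(\left(k^{2} + k^{2}\right) + k\right) = 3 + \left(2 k^{2} + k\right) = 3 + \left(k + 2 k^{2}\right) = 3 + k + 2 k^{2}$)
$o = 215725$ ($o = 214237 + \left(3 + 27 + 2 \cdot 27^{2}\right) = 214237 + \left(3 + 27 + 2 \cdot 729\right) = 214237 + \left(3 + 27 + 1458\right) = 214237 + 1488 = 215725$)
$o + \sqrt{38109 - 85712} = 215725 + \sqrt{38109 - 85712} = 215725 + \sqrt{-47603} = 215725 + i \sqrt{47603}$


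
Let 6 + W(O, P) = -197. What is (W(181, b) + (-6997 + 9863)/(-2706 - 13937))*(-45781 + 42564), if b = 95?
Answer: 10877947715/16643 ≈ 6.5361e+5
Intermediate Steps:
W(O, P) = -203 (W(O, P) = -6 - 197 = -203)
(W(181, b) + (-6997 + 9863)/(-2706 - 13937))*(-45781 + 42564) = (-203 + (-6997 + 9863)/(-2706 - 13937))*(-45781 + 42564) = (-203 + 2866/(-16643))*(-3217) = (-203 + 2866*(-1/16643))*(-3217) = (-203 - 2866/16643)*(-3217) = -3381395/16643*(-3217) = 10877947715/16643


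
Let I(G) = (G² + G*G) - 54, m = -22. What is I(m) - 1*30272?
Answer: -29358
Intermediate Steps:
I(G) = -54 + 2*G² (I(G) = (G² + G²) - 54 = 2*G² - 54 = -54 + 2*G²)
I(m) - 1*30272 = (-54 + 2*(-22)²) - 1*30272 = (-54 + 2*484) - 30272 = (-54 + 968) - 30272 = 914 - 30272 = -29358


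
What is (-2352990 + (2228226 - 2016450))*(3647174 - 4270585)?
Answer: 1334856360954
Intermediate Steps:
(-2352990 + (2228226 - 2016450))*(3647174 - 4270585) = (-2352990 + 211776)*(-623411) = -2141214*(-623411) = 1334856360954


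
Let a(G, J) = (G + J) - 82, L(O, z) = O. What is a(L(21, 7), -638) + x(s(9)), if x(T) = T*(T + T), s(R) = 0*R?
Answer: -699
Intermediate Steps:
s(R) = 0
a(G, J) = -82 + G + J
x(T) = 2*T**2 (x(T) = T*(2*T) = 2*T**2)
a(L(21, 7), -638) + x(s(9)) = (-82 + 21 - 638) + 2*0**2 = -699 + 2*0 = -699 + 0 = -699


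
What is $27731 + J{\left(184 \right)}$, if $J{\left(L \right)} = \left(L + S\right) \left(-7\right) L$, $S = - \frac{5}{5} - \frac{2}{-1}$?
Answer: $-210549$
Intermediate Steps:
$S = 1$ ($S = \left(-5\right) \frac{1}{5} - -2 = -1 + 2 = 1$)
$J{\left(L \right)} = L \left(-7 - 7 L\right)$ ($J{\left(L \right)} = \left(L + 1\right) \left(-7\right) L = \left(1 + L\right) \left(-7\right) L = \left(-7 - 7 L\right) L = L \left(-7 - 7 L\right)$)
$27731 + J{\left(184 \right)} = 27731 - 1288 \left(1 + 184\right) = 27731 - 1288 \cdot 185 = 27731 - 238280 = -210549$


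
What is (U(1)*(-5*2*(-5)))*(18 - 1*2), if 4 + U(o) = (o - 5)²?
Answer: 9600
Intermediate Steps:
U(o) = -4 + (-5 + o)² (U(o) = -4 + (o - 5)² = -4 + (-5 + o)²)
(U(1)*(-5*2*(-5)))*(18 - 1*2) = ((-4 + (-5 + 1)²)*(-5*2*(-5)))*(18 - 1*2) = ((-4 + (-4)²)*(-10*(-5)))*(18 - 2) = ((-4 + 16)*50)*16 = (12*50)*16 = 600*16 = 9600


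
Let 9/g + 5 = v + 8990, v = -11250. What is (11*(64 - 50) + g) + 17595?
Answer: 13400492/755 ≈ 17749.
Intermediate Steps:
g = -3/755 (g = 9/(-5 + (-11250 + 8990)) = 9/(-5 - 2260) = 9/(-2265) = 9*(-1/2265) = -3/755 ≈ -0.0039735)
(11*(64 - 50) + g) + 17595 = (11*(64 - 50) - 3/755) + 17595 = (11*14 - 3/755) + 17595 = (154 - 3/755) + 17595 = 116267/755 + 17595 = 13400492/755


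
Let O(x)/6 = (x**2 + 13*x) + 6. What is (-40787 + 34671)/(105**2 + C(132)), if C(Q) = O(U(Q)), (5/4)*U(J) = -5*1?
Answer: -6116/10845 ≈ -0.56395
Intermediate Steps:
U(J) = -4 (U(J) = 4*(-5*1)/5 = (4/5)*(-5) = -4)
O(x) = 36 + 6*x**2 + 78*x (O(x) = 6*((x**2 + 13*x) + 6) = 6*(6 + x**2 + 13*x) = 36 + 6*x**2 + 78*x)
C(Q) = -180 (C(Q) = 36 + 6*(-4)**2 + 78*(-4) = 36 + 6*16 - 312 = 36 + 96 - 312 = -180)
(-40787 + 34671)/(105**2 + C(132)) = (-40787 + 34671)/(105**2 - 180) = -6116/(11025 - 180) = -6116/10845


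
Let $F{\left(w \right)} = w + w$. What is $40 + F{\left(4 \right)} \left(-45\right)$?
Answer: $-320$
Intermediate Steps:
$F{\left(w \right)} = 2 w$
$40 + F{\left(4 \right)} \left(-45\right) = 40 + 2 \cdot 4 \left(-45\right) = 40 + 8 \left(-45\right) = 40 - 360 = -320$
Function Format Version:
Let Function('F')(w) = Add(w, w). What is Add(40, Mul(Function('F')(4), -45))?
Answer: -320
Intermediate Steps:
Function('F')(w) = Mul(2, w)
Add(40, Mul(Function('F')(4), -45)) = Add(40, Mul(Mul(2, 4), -45)) = Add(40, Mul(8, -45)) = Add(40, -360) = -320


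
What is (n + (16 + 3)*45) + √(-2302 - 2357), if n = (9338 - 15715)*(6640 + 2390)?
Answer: -57583455 + I*√4659 ≈ -5.7583e+7 + 68.257*I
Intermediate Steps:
n = -57584310 (n = -6377*9030 = -57584310)
(n + (16 + 3)*45) + √(-2302 - 2357) = (-57584310 + (16 + 3)*45) + √(-2302 - 2357) = (-57584310 + 19*45) + √(-4659) = (-57584310 + 855) + I*√4659 = -57583455 + I*√4659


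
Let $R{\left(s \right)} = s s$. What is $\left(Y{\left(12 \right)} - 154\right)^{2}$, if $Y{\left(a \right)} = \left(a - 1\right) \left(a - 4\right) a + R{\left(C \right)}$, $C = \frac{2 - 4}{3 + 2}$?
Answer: $\frac{508682916}{625} \approx 8.1389 \cdot 10^{5}$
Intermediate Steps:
$C = - \frac{2}{5} \approx -0.4$
$R{\left(s \right)} = s^{2}$
$Y{\left(a \right)} = \frac{4}{25} + a \left(-1 + a\right) \left(-4 + a\right)$ ($Y{\left(a \right)} = \left(a - 1\right) \left(a - 4\right) a + \left(- \frac{2}{5}\right)^{2} = \left(-1 + a\right) \left(-4 + a\right) a + \frac{4}{25} = a \left(-1 + a\right) \left(-4 + a\right) + \frac{4}{25} = \frac{4}{25} + a \left(-1 + a\right) \left(-4 + a\right)$)
$\left(Y{\left(12 \right)} - 154\right)^{2} = \left(\left(\frac{4}{25} + 12^{3} - 5 \cdot 12^{2} + 4 \cdot 12\right) - 154\right)^{2} = \left(\left(\frac{4}{25} + 1728 - 720 + 48\right) - 154\right)^{2} = \left(\frac{26404}{25} - 154\right)^{2} = \left(\frac{22554}{25}\right)^{2} = \frac{508682916}{625}$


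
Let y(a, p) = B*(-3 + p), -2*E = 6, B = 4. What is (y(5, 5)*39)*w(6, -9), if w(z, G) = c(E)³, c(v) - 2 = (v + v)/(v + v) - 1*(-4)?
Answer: 107016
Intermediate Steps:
E = -3 (E = -½*6 = -3)
y(a, p) = -12 + 4*p (y(a, p) = 4*(-3 + p) = -12 + 4*p)
c(v) = 7 (c(v) = 2 + ((v + v)/(v + v) - 1*(-4)) = 2 + ((2*v)/((2*v)) + 4) = 2 + ((2*v)*(1/(2*v)) + 4) = 2 + (1 + 4) = 2 + 5 = 7)
w(z, G) = 343 (w(z, G) = 7³ = 343)
(y(5, 5)*39)*w(6, -9) = ((-12 + 4*5)*39)*343 = ((-12 + 20)*39)*343 = (8*39)*343 = 312*343 = 107016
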